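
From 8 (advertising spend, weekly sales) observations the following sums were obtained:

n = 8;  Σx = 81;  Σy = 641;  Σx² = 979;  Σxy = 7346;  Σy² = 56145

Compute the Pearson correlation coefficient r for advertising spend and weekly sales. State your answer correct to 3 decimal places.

Sxx = Σx² − (Σx)²/n = 979 − 820.125 = 158.875
Sxy = Σxy − (Σx)(Σy)/n = 7346 − 6490.125 = 855.875
Syy = Σy² − (Σy)²/n = 56145 − 51360.125 = 4784.875
r = Sxy/√(Sxx·Syy) = 855.875/√(760197.015625) = 855.875/871.892778 = 0.981629

0.982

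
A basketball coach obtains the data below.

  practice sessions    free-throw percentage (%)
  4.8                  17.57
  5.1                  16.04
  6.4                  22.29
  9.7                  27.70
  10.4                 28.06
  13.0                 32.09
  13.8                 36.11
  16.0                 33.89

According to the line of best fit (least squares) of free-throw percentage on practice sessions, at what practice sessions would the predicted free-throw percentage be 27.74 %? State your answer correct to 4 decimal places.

n = 8, Σx = 79.2, Σy = 213.75, Σxy = 2327.038, Σx² = 907.7
Sxx = Σx² − (Σx)²/n = 907.7 − 784.08 = 123.62
Sxy = Σxy − (Σx)(Σy)/n = 2327.038 − 2116.125 = 210.913
b = Sxy/Sxx = 210.913/123.62 = 1.706140
a = ȳ − b·x̄ = 26.71875 − 1.706140·9.9 = 9.827966
Set a + b·x = 27.74: x = (27.74 − 9.827966) / 1.706140 = 10.498573

10.4986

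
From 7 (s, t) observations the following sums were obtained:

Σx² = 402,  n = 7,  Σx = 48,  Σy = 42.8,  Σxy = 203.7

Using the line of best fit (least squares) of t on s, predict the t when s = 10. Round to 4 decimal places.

Sxx = Σx² − (Σx)²/n = 402 − 329.142857 = 72.857143
Sxy = Σxy − (Σx)(Σy)/n = 203.7 − 293.485714 = -89.785714
b = Sxy/Sxx = -89.785714/72.857143 = -1.232353
a = ȳ − b·x̄ = 6.114286 − (-1.232353)·6.857143 = 14.564706
ŷ(10) = a + b·10 = 14.564706 + (-1.232353)·10 = 2.241176

2.2412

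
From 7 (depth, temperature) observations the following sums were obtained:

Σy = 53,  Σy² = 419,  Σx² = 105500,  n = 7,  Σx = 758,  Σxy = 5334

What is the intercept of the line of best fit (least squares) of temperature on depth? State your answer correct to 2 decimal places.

Sxx = Σx² − (Σx)²/n = 105500 − 82080.571429 = 23419.428571
Sxy = Σxy − (Σx)(Σy)/n = 5334 − 5739.142857 = -405.142857
b = Sxy/Sxx = -405.142857/23419.428571 = -0.017299
a = ȳ − b·x̄ = 7.571429 − (-0.017299)·108.285714 = 9.444710

9.44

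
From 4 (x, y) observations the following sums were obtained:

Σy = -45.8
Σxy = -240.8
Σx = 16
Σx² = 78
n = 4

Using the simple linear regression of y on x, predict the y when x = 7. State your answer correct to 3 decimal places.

-23.793

Sxx = Σx² − (Σx)²/n = 78 − 64 = 14
Sxy = Σxy − (Σx)(Σy)/n = -240.8 − (-183.2) = -57.6
b = Sxy/Sxx = -57.6/14 = -4.114286
a = ȳ − b·x̄ = -11.45 − (-4.114286)·4 = 5.007143
ŷ(7) = a + b·7 = 5.007143 + (-4.114286)·7 = -23.792857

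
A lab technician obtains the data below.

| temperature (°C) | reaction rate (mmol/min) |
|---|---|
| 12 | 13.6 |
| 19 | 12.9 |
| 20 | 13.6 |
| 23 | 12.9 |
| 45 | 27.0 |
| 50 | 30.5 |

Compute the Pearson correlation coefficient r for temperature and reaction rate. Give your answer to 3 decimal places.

0.966

n = 6, Σx = 169, Σy = 110.5, Σxy = 3717, Σx² = 5959, Σy² = 2361.99
Sxx = Σx² − (Σx)²/n = 5959 − 4760.166667 = 1198.833333
Sxy = Σxy − (Σx)(Σy)/n = 3717 − 3112.416667 = 604.583333
Syy = Σy² − (Σy)²/n = 2361.99 − 2035.041667 = 326.948333
r = Sxy/√(Sxx·Syy) = 604.583333/√(391956.560278) = 604.583333/626.064342 = 0.965689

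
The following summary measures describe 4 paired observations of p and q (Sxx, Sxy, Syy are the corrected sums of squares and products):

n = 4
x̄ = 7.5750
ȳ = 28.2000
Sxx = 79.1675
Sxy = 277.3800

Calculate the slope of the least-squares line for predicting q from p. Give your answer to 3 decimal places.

b = Sxy/Sxx = 277.38/79.1675 = 3.503710

3.504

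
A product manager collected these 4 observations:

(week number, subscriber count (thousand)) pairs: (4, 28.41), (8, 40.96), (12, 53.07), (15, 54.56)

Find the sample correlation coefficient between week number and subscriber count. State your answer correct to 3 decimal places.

0.976

n = 4, Σx = 39, Σy = 177, Σxy = 1896.56, Σx² = 449, Σy² = 8278.0682
Sxx = Σx² − (Σx)²/n = 449 − 380.25 = 68.75
Sxy = Σxy − (Σx)(Σy)/n = 1896.56 − 1725.75 = 170.81
Syy = Σy² − (Σy)²/n = 8278.0682 − 7832.25 = 445.8182
r = Sxy/√(Sxx·Syy) = 170.81/√(30650.00125) = 170.81/175.071418 = 0.975659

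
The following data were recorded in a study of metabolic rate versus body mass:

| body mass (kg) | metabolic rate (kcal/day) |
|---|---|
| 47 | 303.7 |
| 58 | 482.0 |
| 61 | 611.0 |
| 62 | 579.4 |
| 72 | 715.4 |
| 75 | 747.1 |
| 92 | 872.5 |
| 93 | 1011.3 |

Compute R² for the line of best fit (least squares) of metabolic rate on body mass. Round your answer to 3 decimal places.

0.948

n = 8, Σx = 560, Σy = 5322.4, Σxy = 397285.9, Σx² = 41060, Σy² = 3887522.56
Sxx = Σx² − (Σx)²/n = 41060 − 39200 = 1860
Sxy = Σxy − (Σx)(Σy)/n = 397285.9 − 372568 = 24717.9
Syy = Σy² − (Σy)²/n = 3887522.56 − 3540992.72 = 346529.84
R² = Sxy²/(Sxx·Syy) = (24717.9)²/(1860·346529.84) = 0.947915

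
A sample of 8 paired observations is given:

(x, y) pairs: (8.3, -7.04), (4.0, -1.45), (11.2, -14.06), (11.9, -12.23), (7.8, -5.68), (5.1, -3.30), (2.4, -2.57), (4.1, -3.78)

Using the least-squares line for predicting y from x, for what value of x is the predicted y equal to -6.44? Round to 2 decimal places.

n = 8, Σx = 54.8, Σy = -50.11, Σxy = -450.041, Σx² = 461.36
Sxx = Σx² − (Σx)²/n = 461.36 − 375.38 = 85.98
Sxy = Σxy − (Σx)(Σy)/n = -450.041 − (-343.2535) = -106.7875
b = Sxy/Sxx = -106.7875/85.98 = -1.242004
a = ȳ − b·x̄ = -6.26375 − (-1.242004)·6.85 = 2.243977
Set a + b·x = -6.44: x = (-6.44 − 2.243977) / (-1.242004) = 6.991908

6.99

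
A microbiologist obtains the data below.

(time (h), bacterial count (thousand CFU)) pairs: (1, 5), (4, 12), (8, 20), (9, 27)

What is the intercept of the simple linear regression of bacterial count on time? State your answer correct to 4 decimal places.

2.0488

n = 4, Σx = 22, Σy = 64, Σxy = 456, Σx² = 162
Sxx = Σx² − (Σx)²/n = 162 − 121 = 41
Sxy = Σxy − (Σx)(Σy)/n = 456 − 352 = 104
b = Sxy/Sxx = 104/41 = 2.536585
a = ȳ − b·x̄ = 16 − 2.536585·5.5 = 2.048780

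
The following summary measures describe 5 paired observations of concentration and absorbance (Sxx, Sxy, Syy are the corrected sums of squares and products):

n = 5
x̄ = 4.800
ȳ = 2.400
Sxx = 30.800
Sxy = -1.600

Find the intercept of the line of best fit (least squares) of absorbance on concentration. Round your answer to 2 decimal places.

b = Sxy/Sxx = -1.6/30.8 = -0.051948
a = ȳ − b·x̄ = 2.4 − (-0.051948)·4.8 = 2.649351

2.65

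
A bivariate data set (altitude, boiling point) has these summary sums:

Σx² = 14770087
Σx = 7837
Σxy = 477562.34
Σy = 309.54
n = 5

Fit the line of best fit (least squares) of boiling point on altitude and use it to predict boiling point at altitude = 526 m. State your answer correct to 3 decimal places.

Sxx = Σx² − (Σx)²/n = 14770087 − 12283713.8 = 2486373.2
Sxy = Σxy − (Σx)(Σy)/n = 477562.34 − 485172.996 = -7610.656
b = Sxy/Sxx = -7610.656/2486373.2 = -0.003061
a = ȳ − b·x̄ = 61.908 − (-0.003061)·1567.4 = 66.705728
ŷ(526) = a + b·526 = 66.705728 + (-0.003061)·526 = 65.095670

65.096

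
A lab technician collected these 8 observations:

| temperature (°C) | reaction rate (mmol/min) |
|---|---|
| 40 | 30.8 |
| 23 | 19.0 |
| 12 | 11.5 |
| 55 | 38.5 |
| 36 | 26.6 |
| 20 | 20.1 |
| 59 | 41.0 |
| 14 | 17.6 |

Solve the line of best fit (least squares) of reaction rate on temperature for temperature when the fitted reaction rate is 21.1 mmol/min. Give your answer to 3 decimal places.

n = 8, Σx = 259, Σy = 205.1, Σxy = 7949.5, Σx² = 10671
Sxx = Σx² − (Σx)²/n = 10671 − 8385.125 = 2285.875
Sxy = Σxy − (Σx)(Σy)/n = 7949.5 − 6640.1125 = 1309.3875
b = Sxy/Sxx = 1309.3875/2285.875 = 0.572817
a = ȳ − b·x̄ = 25.6375 − 0.572817·32.375 = 7.092558
Set a + b·x = 21.1: x = (21.1 − 7.092558) / 0.572817 = 24.453619

24.454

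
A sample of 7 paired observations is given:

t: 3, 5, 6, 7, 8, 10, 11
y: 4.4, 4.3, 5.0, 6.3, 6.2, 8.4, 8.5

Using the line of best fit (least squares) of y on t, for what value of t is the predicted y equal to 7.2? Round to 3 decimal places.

8.885

n = 7, Σx = 50, Σy = 43.1, Σxy = 335.9, Σx² = 404
Sxx = Σx² − (Σx)²/n = 404 − 357.142857 = 46.857143
Sxy = Σxy − (Σx)(Σy)/n = 335.9 − 307.857143 = 28.042857
b = Sxy/Sxx = 28.042857/46.857143 = 0.598476
a = ȳ − b·x̄ = 6.157143 − 0.598476·7.142857 = 1.882317
Set a + b·x = 7.2: x = (7.2 − 1.882317) / 0.598476 = 8.885380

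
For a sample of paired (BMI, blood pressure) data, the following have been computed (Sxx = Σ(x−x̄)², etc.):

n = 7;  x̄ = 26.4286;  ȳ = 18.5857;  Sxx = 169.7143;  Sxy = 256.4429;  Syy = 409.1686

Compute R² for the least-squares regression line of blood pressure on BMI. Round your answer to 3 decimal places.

0.947

R² = Sxy²/(Sxx·Syy) = (256.4429)²/(169.7143·409.1686) = 0.947023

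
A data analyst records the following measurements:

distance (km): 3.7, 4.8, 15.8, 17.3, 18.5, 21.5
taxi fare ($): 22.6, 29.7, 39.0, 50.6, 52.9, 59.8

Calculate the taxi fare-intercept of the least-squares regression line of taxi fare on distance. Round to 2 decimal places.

n = 6, Σx = 81.6, Σy = 254.6, Σxy = 3982.11, Σx² = 1390.16
Sxx = Σx² − (Σx)²/n = 1390.16 − 1109.76 = 280.4
Sxy = Σxy − (Σx)(Σy)/n = 3982.11 − 3462.56 = 519.55
b = Sxy/Sxx = 519.55/280.4 = 1.852889
a = ȳ − b·x̄ = 42.433333 − 1.852889·13.6 = 17.234047

17.23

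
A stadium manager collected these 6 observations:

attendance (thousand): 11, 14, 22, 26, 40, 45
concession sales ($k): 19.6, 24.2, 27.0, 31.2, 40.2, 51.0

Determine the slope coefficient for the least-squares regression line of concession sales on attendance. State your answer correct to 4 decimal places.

n = 6, Σx = 158, Σy = 193.2, Σxy = 5862.6, Σx² = 5102
Sxx = Σx² − (Σx)²/n = 5102 − 4160.666667 = 941.333333
Sxy = Σxy − (Σx)(Σy)/n = 5862.6 − 5087.6 = 775
b = Sxy/Sxx = 775/941.333333 = 0.823300

0.8233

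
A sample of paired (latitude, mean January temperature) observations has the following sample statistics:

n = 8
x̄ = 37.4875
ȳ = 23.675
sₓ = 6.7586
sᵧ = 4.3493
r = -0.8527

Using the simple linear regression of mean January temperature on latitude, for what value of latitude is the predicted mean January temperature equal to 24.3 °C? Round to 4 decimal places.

36.3485

b = r · sᵧ/sₓ = -0.8527 · 4.3493/6.7586 = -0.548730
a = ȳ − b·x̄ = 23.675 − (-0.548730)·37.4875 = 44.245524
Set a + b·x = 24.3: x = (24.3 − 44.245524) / (-0.548730) = 36.348507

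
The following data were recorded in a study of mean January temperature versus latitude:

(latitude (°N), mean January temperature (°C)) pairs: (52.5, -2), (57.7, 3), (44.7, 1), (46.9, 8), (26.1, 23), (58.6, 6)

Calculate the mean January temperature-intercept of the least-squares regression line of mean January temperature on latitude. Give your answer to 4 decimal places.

34.5867

n = 6, Σx = 286.5, Σy = 39, Σxy = 1439.9, Σx² = 14398.41
Sxx = Σx² − (Σx)²/n = 14398.41 − 13680.375 = 718.035
Sxy = Σxy − (Σx)(Σy)/n = 1439.9 − 1862.25 = -422.35
b = Sxy/Sxx = -422.35/718.035 = -0.588203
a = ȳ − b·x̄ = 6.5 − (-0.588203)·47.75 = 34.586671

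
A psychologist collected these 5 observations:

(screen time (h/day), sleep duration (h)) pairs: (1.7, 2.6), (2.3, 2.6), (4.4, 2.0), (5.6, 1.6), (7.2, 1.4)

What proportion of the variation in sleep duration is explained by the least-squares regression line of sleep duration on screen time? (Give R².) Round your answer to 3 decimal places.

0.976

n = 5, Σx = 21.2, Σy = 10.2, Σxy = 38.24, Σx² = 110.74, Σy² = 22.04
Sxx = Σx² − (Σx)²/n = 110.74 − 89.888 = 20.852
Sxy = Σxy − (Σx)(Σy)/n = 38.24 − 43.248 = -5.008
Syy = Σy² − (Σy)²/n = 22.04 − 20.808 = 1.232
R² = Sxy²/(Sxx·Syy) = (-5.008)²/(20.852·1.232) = 0.976271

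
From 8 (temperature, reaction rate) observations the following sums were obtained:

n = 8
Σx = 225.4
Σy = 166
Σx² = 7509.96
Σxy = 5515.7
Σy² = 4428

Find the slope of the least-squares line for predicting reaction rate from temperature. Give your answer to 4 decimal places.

Sxx = Σx² − (Σx)²/n = 7509.96 − 6350.645 = 1159.315
Sxy = Σxy − (Σx)(Σy)/n = 5515.7 − 4677.05 = 838.65
b = Sxy/Sxx = 838.65/1159.315 = 0.723401

0.7234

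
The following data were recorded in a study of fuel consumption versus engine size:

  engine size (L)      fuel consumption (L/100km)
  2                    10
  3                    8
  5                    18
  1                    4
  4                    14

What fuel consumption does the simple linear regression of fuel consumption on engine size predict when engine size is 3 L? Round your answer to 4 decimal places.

10.8000

n = 5, Σx = 15, Σy = 54, Σxy = 194, Σx² = 55
Sxx = Σx² − (Σx)²/n = 55 − 45 = 10
Sxy = Σxy − (Σx)(Σy)/n = 194 − 162 = 32
b = Sxy/Sxx = 32/10 = 3.2
a = ȳ − b·x̄ = 10.8 − 3.2·3 = 1.2
ŷ(3) = a + b·3 = 1.2 + 3.2·3 = 10.8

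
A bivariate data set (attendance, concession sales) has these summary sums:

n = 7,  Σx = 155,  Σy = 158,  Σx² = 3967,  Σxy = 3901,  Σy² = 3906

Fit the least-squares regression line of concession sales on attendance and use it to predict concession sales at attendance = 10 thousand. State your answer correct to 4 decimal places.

13.4351

Sxx = Σx² − (Σx)²/n = 3967 − 3432.142857 = 534.857143
Sxy = Σxy − (Σx)(Σy)/n = 3901 − 3498.571429 = 402.428571
b = Sxy/Sxx = 402.428571/534.857143 = 0.752404
a = ȳ − b·x̄ = 22.571429 − 0.752404·22.142857 = 5.911058
ŷ(10) = a + b·10 = 5.911058 + 0.752404·10 = 13.435096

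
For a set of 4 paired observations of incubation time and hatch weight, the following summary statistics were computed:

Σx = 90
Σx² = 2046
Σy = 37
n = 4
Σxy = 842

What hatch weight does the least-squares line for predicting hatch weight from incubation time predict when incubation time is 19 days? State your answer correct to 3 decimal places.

7.667

Sxx = Σx² − (Σx)²/n = 2046 − 2025 = 21
Sxy = Σxy − (Σx)(Σy)/n = 842 − 832.5 = 9.5
b = Sxy/Sxx = 9.5/21 = 0.452381
a = ȳ − b·x̄ = 9.25 − 0.452381·22.5 = -0.928571
ŷ(19) = a + b·19 = -0.928571 + 0.452381·19 = 7.666667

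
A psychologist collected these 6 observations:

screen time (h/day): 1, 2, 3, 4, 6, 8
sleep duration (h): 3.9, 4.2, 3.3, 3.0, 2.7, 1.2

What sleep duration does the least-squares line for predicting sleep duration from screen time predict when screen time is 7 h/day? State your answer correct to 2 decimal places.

1.89

n = 6, Σx = 24, Σy = 18.3, Σxy = 60, Σx² = 130
Sxx = Σx² − (Σx)²/n = 130 − 96 = 34
Sxy = Σxy − (Σx)(Σy)/n = 60 − 73.2 = -13.2
b = Sxy/Sxx = -13.2/34 = -0.388235
a = ȳ − b·x̄ = 3.05 − (-0.388235)·4 = 4.602941
ŷ(7) = a + b·7 = 4.602941 + (-0.388235)·7 = 1.885294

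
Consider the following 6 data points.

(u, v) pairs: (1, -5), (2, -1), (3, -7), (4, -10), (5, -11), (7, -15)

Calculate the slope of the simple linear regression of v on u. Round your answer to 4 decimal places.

n = 6, Σx = 22, Σy = -49, Σxy = -228, Σx² = 104
Sxx = Σx² − (Σx)²/n = 104 − 80.666667 = 23.333333
Sxy = Σxy − (Σx)(Σy)/n = -228 − (-179.666667) = -48.333333
b = Sxy/Sxx = -48.333333/23.333333 = -2.071429

-2.0714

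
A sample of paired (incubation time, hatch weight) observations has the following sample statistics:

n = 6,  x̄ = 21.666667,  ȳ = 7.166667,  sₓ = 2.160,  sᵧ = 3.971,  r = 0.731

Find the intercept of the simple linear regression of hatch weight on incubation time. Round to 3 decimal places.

-21.951

b = r · sᵧ/sₓ = 0.731 · 3.971/2.16 = 1.343889
a = ȳ − b·x̄ = 7.166667 − 1.343889·21.666667 = -21.950936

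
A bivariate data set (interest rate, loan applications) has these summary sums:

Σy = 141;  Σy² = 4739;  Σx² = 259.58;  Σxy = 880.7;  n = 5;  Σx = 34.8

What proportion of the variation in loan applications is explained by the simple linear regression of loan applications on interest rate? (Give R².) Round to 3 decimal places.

Sxx = Σx² − (Σx)²/n = 259.58 − 242.208 = 17.372
Sxy = Σxy − (Σx)(Σy)/n = 880.7 − 981.36 = -100.66
Syy = Σy² − (Σy)²/n = 4739 − 3976.2 = 762.8
R² = Sxy²/(Sxx·Syy) = (-100.66)²/(17.372·762.8) = 0.764634

0.765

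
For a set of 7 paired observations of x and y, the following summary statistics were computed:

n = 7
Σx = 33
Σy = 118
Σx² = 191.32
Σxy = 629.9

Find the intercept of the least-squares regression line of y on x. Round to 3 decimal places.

7.149

Sxx = Σx² − (Σx)²/n = 191.32 − 155.571429 = 35.748571
Sxy = Σxy − (Σx)(Σy)/n = 629.9 − 556.285714 = 73.614286
b = Sxy/Sxx = 73.614286/35.748571 = 2.059223
a = ȳ − b·x̄ = 16.857143 − 2.059223·4.714286 = 7.149377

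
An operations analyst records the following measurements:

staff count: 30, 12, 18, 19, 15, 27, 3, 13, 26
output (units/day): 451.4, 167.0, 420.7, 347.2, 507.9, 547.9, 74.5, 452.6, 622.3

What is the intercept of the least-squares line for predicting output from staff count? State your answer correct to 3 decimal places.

n = 9, Σx = 163, Σy = 3591.5, Σxy = 74414.3, Σx² = 3537
Sxx = Σx² − (Σx)²/n = 3537 − 2952.111111 = 584.888889
Sxy = Σxy − (Σx)(Σy)/n = 74414.3 − 65046.055556 = 9368.244444
b = Sxy/Sxx = 9368.244444/584.888889 = 16.017135
a = ȳ − b·x̄ = 399.055556 − 16.017135·18.111111 = 108.967439

108.967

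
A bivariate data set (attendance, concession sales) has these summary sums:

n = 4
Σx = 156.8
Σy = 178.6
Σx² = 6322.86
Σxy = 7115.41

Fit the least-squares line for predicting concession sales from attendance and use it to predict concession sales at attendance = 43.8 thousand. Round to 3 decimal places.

Sxx = Σx² − (Σx)²/n = 6322.86 − 6146.56 = 176.3
Sxy = Σxy − (Σx)(Σy)/n = 7115.41 − 7001.12 = 114.29
b = Sxy/Sxx = 114.29/176.3 = 0.648270
a = ȳ − b·x̄ = 44.65 − 0.648270·39.2 = 19.237816
ŷ(43.8) = a + b·43.8 = 19.237816 + 0.648270·43.8 = 47.632042

47.632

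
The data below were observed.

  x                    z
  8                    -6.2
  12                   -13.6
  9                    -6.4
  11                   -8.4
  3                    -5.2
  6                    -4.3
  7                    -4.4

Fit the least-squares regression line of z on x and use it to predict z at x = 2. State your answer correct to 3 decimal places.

-1.893

n = 7, Σx = 56, Σy = -48.5, Σxy = -435, Σx² = 504
Sxx = Σx² − (Σx)²/n = 504 − 448 = 56
Sxy = Σxy − (Σx)(Σy)/n = -435 − (-388) = -47
b = Sxy/Sxx = -47/56 = -0.839286
a = ȳ − b·x̄ = -6.928571 − (-0.839286)·8 = -0.214286
ŷ(2) = a + b·2 = -0.214286 + (-0.839286)·2 = -1.892857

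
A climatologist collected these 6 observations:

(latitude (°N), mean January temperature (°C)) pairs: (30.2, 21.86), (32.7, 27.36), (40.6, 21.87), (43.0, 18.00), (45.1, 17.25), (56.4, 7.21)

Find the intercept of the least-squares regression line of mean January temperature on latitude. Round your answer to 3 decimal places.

n = 6, Σx = 248, Σy = 113.55, Σxy = 4401.385, Σx² = 10693.66
Sxx = Σx² − (Σx)²/n = 10693.66 − 10250.666667 = 442.993333
Sxy = Σxy − (Σx)(Σy)/n = 4401.385 − 4693.4 = -292.015
b = Sxy/Sxx = -292.015/442.993333 = -0.659186
a = ȳ − b·x̄ = 18.925 − (-0.659186)·41.333333 = 46.171354

46.171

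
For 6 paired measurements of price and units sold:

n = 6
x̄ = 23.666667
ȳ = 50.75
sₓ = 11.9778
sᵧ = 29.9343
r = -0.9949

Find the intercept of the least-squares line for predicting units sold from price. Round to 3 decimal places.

b = r · sᵧ/sₓ = -0.9949 · 29.9343/11.9778 = -2.486403
a = ȳ − b·x̄ = 50.75 − (-2.486403)·23.666667 = 109.594866

109.595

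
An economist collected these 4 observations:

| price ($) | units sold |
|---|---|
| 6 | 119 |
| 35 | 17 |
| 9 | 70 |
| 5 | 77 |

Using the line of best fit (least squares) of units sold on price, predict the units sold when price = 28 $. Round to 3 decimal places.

n = 4, Σx = 55, Σy = 283, Σxy = 2324, Σx² = 1367
Sxx = Σx² − (Σx)²/n = 1367 − 756.25 = 610.75
Sxy = Σxy − (Σx)(Σy)/n = 2324 − 3891.25 = -1567.25
b = Sxy/Sxx = -1567.25/610.75 = -2.566107
a = ȳ − b·x̄ = 70.75 − (-2.566107)·13.75 = 106.033975
ŷ(28) = a + b·28 = 106.033975 + (-2.566107)·28 = 34.182972

34.183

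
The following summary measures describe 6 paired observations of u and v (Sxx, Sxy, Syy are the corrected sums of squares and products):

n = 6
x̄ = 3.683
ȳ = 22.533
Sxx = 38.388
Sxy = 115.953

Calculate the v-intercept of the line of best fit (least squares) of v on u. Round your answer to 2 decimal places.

b = Sxy/Sxx = 115.953/38.388 = 3.020553
a = ȳ − b·x̄ = 22.533 − 3.020553·3.683 = 11.408302

11.41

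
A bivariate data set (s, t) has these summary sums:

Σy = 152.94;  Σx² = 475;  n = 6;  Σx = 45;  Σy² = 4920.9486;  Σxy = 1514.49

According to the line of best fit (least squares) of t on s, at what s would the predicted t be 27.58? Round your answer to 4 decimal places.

Sxx = Σx² − (Σx)²/n = 475 − 337.5 = 137.5
Sxy = Σxy − (Σx)(Σy)/n = 1514.49 − 1147.05 = 367.44
b = Sxy/Sxx = 367.44/137.5 = 2.672291
a = ȳ − b·x̄ = 25.49 − 2.672291·7.5 = 5.447818
Set a + b·x = 27.58: x = (27.58 − 5.447818) / 2.672291 = 8.282100

8.2821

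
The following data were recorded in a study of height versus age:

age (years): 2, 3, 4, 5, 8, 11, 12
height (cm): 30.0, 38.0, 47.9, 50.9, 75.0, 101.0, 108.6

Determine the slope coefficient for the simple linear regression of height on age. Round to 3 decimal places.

n = 7, Σx = 45, Σy = 451.4, Σxy = 3634.3, Σx² = 383
Sxx = Σx² − (Σx)²/n = 383 − 289.285714 = 93.714286
Sxy = Σxy − (Σx)(Σy)/n = 3634.3 − 2901.857143 = 732.442857
b = Sxy/Sxx = 732.442857/93.714286 = 7.815701

7.816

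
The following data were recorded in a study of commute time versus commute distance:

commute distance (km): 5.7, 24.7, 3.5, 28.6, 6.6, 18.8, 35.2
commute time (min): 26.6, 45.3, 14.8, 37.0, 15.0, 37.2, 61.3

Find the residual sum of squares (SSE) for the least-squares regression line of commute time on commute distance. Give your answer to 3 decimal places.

238.047

n = 7, Σx = 123.1, Σy = 237.2, Σxy = 5336.65, Σx² = 3108.83, Σy² = 9714.22
Sxx = Σx² − (Σx)²/n = 3108.83 − 2164.801429 = 944.028571
Sxy = Σxy − (Σx)(Σy)/n = 5336.65 − 4171.331429 = 1165.318571
Syy = Σy² − (Σy)²/n = 9714.22 − 8037.691429 = 1676.528571
b = Sxy/Sxx = 1165.318571/944.028571 = 1.234410
SSE = Syy − b·Sxy = 1676.528571 − 1.234410·1165.318571 = 238.047350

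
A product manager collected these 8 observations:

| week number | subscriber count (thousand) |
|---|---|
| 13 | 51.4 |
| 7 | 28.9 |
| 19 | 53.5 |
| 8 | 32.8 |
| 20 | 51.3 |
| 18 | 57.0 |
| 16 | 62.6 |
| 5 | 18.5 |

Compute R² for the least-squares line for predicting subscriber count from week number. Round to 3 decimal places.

n = 8, Σx = 106, Σy = 356, Σxy = 5295.5, Σx² = 1648, Σy² = 17556.96
Sxx = Σx² − (Σx)²/n = 1648 − 1404.5 = 243.5
Sxy = Σxy − (Σx)(Σy)/n = 5295.5 − 4717 = 578.5
Syy = Σy² − (Σy)²/n = 17556.96 − 15842 = 1714.96
R² = Sxy²/(Sxx·Syy) = (578.5)²/(243.5·1714.96) = 0.801408

0.801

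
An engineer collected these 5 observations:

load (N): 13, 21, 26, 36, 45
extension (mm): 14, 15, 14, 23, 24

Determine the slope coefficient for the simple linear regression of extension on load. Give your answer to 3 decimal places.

0.366

n = 5, Σx = 141, Σy = 90, Σxy = 2769, Σx² = 4607
Sxx = Σx² − (Σx)²/n = 4607 − 3976.2 = 630.8
Sxy = Σxy − (Σx)(Σy)/n = 2769 − 2538 = 231
b = Sxy/Sxx = 231/630.8 = 0.366202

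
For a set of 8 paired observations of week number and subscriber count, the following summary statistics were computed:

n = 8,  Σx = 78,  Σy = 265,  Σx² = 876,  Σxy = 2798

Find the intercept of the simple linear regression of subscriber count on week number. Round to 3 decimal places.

15.039

Sxx = Σx² − (Σx)²/n = 876 − 760.5 = 115.5
Sxy = Σxy − (Σx)(Σy)/n = 2798 − 2583.75 = 214.25
b = Sxy/Sxx = 214.25/115.5 = 1.854978
a = ȳ − b·x̄ = 33.125 − 1.854978·9.75 = 15.038961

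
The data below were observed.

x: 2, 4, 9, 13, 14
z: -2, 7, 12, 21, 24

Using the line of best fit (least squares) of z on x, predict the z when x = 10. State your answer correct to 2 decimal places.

15.51

n = 5, Σx = 42, Σy = 62, Σxy = 741, Σx² = 466
Sxx = Σx² − (Σx)²/n = 466 − 352.8 = 113.2
Sxy = Σxy − (Σx)(Σy)/n = 741 − 520.8 = 220.2
b = Sxy/Sxx = 220.2/113.2 = 1.945230
a = ȳ − b·x̄ = 12.4 − 1.945230·8.4 = -3.939929
ŷ(10) = a + b·10 = -3.939929 + 1.945230·10 = 15.512367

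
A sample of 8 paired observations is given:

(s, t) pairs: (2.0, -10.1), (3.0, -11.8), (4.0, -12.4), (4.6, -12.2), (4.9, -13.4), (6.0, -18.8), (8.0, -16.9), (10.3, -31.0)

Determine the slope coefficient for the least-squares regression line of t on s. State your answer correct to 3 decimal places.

-2.281

n = 8, Σx = 42.8, Σy = -126.6, Σxy = -794.28, Σx² = 280.26
Sxx = Σx² − (Σx)²/n = 280.26 − 228.98 = 51.28
Sxy = Σxy − (Σx)(Σy)/n = -794.28 − (-677.31) = -116.97
b = Sxy/Sxx = -116.97/51.28 = -2.281006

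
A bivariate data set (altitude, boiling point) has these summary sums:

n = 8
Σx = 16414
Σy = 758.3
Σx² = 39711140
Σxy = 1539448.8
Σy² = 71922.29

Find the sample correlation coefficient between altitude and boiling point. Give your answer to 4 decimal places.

Sxx = Σx² − (Σx)²/n = 39711140 − 33677424.5 = 6033715.5
Sxy = Σxy − (Σx)(Σy)/n = 1539448.8 − 1555842.025 = -16393.225
Syy = Σy² − (Σy)²/n = 71922.29 − 71877.36125 = 44.92875
r = Sxy/√(Sxx·Syy) = -16393.225/√(271087295.270625) = -16393.225/16464.728825 = -0.995657

-0.9957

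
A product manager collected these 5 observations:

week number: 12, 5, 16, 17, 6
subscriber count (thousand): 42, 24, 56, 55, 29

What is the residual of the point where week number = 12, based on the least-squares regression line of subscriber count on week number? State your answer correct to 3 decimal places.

-1.296

n = 5, Σx = 56, Σy = 206, Σxy = 2629, Σx² = 750
Sxx = Σx² − (Σx)²/n = 750 − 627.2 = 122.8
Sxy = Σxy − (Σx)(Σy)/n = 2629 − 2307.2 = 321.8
b = Sxy/Sxx = 321.8/122.8 = 2.620521
a = ȳ − b·x̄ = 41.2 − 2.620521·11.2 = 11.850163
ŷ(12) = 11.850163 + 2.620521·12 = 43.296417
residual = y − ŷ = 42 − 43.296417 = -1.296417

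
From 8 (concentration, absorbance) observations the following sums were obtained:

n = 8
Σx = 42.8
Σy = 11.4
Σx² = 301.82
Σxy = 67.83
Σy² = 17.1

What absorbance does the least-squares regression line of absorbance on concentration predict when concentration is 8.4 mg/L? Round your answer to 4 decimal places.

Sxx = Σx² − (Σx)²/n = 301.82 − 228.98 = 72.84
Sxy = Σxy − (Σx)(Σy)/n = 67.83 − 60.99 = 6.84
b = Sxy/Sxx = 6.84/72.84 = 0.093904
a = ȳ − b·x̄ = 1.425 − 0.093904·5.35 = 0.922611
ŷ(8.4) = a + b·8.4 = 0.922611 + 0.093904·8.4 = 1.711409

1.7114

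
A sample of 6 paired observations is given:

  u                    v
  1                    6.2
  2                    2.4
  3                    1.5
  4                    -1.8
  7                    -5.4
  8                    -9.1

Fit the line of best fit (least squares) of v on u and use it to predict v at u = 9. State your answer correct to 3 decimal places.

-10.551

n = 6, Σx = 25, Σy = -6.2, Σxy = -102.3, Σx² = 143
Sxx = Σx² − (Σx)²/n = 143 − 104.166667 = 38.833333
Sxy = Σxy − (Σx)(Σy)/n = -102.3 − (-25.833333) = -76.466667
b = Sxy/Sxx = -76.466667/38.833333 = -1.969099
a = ȳ − b·x̄ = -1.033333 − (-1.969099)·4.166667 = 7.171245
ŷ(9) = a + b·9 = 7.171245 + (-1.969099)·9 = -10.550644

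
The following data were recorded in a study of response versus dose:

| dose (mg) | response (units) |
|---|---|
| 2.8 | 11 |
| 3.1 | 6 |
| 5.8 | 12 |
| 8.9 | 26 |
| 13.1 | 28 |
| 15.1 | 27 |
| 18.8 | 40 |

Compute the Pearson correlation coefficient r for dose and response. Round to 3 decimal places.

0.953

n = 7, Σx = 67.6, Σy = 150, Σxy = 1876.9, Σx² = 883.36, Σy² = 4090
Sxx = Σx² − (Σx)²/n = 883.36 − 652.822857 = 230.537143
Sxy = Σxy − (Σx)(Σy)/n = 1876.9 − 1448.571429 = 428.328571
Syy = Σy² − (Σy)²/n = 4090 − 3214.285714 = 875.714286
r = Sxy/√(Sxx·Syy) = 428.328571/√(201884.669388) = 428.328571/449.315779 = 0.953291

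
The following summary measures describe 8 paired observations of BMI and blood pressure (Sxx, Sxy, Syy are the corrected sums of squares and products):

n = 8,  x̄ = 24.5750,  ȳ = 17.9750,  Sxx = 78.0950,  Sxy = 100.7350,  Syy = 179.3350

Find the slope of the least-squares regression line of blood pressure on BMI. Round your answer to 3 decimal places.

b = Sxy/Sxx = 100.735/78.095 = 1.289903

1.290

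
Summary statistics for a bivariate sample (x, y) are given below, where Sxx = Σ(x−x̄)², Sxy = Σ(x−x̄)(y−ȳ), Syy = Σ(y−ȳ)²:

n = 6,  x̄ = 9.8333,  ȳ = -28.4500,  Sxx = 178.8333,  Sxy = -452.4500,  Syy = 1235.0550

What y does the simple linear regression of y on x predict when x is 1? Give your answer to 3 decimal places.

-6.102

b = Sxy/Sxx = -452.45/178.8333 = -2.530010
a = ȳ − b·x̄ = -28.45 − (-2.530010)·9.8333 = -3.571655
ŷ(1) = a + b·1 = -3.571655 + (-2.530010)·1 = -6.101665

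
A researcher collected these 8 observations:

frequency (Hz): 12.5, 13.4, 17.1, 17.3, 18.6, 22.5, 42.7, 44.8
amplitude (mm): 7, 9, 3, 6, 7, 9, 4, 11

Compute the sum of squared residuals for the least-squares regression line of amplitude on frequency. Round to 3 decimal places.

48.796

n = 8, Σx = 188.9, Σy = 56, Σxy = 1359.5, Σx² = 5610.05, Σy² = 442
Sxx = Σx² − (Σx)²/n = 5610.05 − 4460.40125 = 1149.64875
Sxy = Σxy − (Σx)(Σy)/n = 1359.5 − 1322.3 = 37.2
Syy = Σy² − (Σy)²/n = 442 − 392 = 50
b = Sxy/Sxx = 37.2/1149.64875 = 0.032358
SSE = Syy − b·Sxy = 50 − 0.032358·37.2 = 48.796293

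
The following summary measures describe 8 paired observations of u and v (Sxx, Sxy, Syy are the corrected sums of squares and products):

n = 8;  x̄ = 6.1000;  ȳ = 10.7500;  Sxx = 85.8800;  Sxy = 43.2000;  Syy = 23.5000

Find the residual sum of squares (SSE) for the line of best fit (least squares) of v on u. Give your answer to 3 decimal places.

1.769

b = Sxy/Sxx = 43.2/85.88 = 0.503027
SSE = Syy − b·Sxy = 23.5 − 0.503027·43.2 = 1.769213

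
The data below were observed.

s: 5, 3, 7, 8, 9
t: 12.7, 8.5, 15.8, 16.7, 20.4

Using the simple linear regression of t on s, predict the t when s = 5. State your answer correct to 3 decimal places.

12.252

n = 5, Σx = 32, Σy = 74.1, Σxy = 516.8, Σx² = 228
Sxx = Σx² − (Σx)²/n = 228 − 204.8 = 23.2
Sxy = Σxy − (Σx)(Σy)/n = 516.8 − 474.24 = 42.56
b = Sxy/Sxx = 42.56/23.2 = 1.834483
a = ȳ − b·x̄ = 14.82 − 1.834483·6.4 = 3.079310
ŷ(5) = a + b·5 = 3.079310 + 1.834483·5 = 12.251724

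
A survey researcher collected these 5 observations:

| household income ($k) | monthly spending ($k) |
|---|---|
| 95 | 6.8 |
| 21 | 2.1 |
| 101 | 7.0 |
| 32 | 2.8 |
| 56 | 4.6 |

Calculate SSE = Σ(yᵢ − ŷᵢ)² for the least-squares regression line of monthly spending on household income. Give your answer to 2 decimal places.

n = 5, Σx = 305, Σy = 23.3, Σxy = 1744.3, Σx² = 23827, Σy² = 128.65
Sxx = Σx² − (Σx)²/n = 23827 − 18605 = 5222
Sxy = Σxy − (Σx)(Σy)/n = 1744.3 − 1421.3 = 323
Syy = Σy² − (Σy)²/n = 128.65 − 108.578 = 20.072
b = Sxy/Sxx = 323/5222 = 0.061854
SSE = Syy − b·Sxy = 20.072 − 0.061854·323 = 0.093256

0.09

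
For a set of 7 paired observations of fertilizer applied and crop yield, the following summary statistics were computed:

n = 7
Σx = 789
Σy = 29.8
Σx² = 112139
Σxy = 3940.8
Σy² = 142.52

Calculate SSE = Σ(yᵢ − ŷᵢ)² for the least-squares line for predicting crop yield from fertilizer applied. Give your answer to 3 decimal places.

1.066

Sxx = Σx² − (Σx)²/n = 112139 − 88931.571429 = 23207.428571
Sxy = Σxy − (Σx)(Σy)/n = 3940.8 − 3358.885714 = 581.914286
Syy = Σy² − (Σy)²/n = 142.52 − 126.862857 = 15.657143
b = Sxy/Sxx = 581.914286/23207.428571 = 0.025074
SSE = Syy − b·Sxy = 15.657143 − 0.025074·581.914286 = 1.065943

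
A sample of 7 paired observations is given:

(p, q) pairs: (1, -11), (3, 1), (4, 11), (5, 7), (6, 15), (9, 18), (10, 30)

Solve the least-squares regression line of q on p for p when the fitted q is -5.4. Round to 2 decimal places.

1.39

n = 7, Σx = 38, Σy = 71, Σxy = 623, Σx² = 268
Sxx = Σx² − (Σx)²/n = 268 − 206.285714 = 61.714286
Sxy = Σxy − (Σx)(Σy)/n = 623 − 385.428571 = 237.571429
b = Sxy/Sxx = 237.571429/61.714286 = 3.849537
a = ȳ − b·x̄ = 10.142857 − 3.849537·5.428571 = -10.754630
Set a + b·x = -5.4: x = (-5.4 − (-10.754630)) / 3.849537 = 1.390980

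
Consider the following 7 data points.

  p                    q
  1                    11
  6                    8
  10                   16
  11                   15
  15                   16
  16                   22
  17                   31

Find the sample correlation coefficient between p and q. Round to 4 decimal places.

0.7987

n = 7, Σx = 76, Σy = 119, Σxy = 1503, Σx² = 1028, Σy² = 2367
Sxx = Σx² − (Σx)²/n = 1028 − 825.142857 = 202.857143
Sxy = Σxy − (Σx)(Σy)/n = 1503 − 1292 = 211
Syy = Σy² − (Σy)²/n = 2367 − 2023 = 344
r = Sxy/√(Sxx·Syy) = 211/√(69782.857143) = 211/264.164451 = 0.798745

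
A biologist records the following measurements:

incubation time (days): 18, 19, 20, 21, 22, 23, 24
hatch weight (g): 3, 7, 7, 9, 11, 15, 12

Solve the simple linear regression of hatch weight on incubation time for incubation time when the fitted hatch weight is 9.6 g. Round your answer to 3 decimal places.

n = 7, Σx = 147, Σy = 64, Σxy = 1391, Σx² = 3115
Sxx = Σx² − (Σx)²/n = 3115 − 3087 = 28
Sxy = Σxy − (Σx)(Σy)/n = 1391 − 1344 = 47
b = Sxy/Sxx = 47/28 = 1.678571
a = ȳ − b·x̄ = 9.142857 − 1.678571·21 = -26.107143
Set a + b·x = 9.6: x = (9.6 − (-26.107143)) / 1.678571 = 21.272340

21.272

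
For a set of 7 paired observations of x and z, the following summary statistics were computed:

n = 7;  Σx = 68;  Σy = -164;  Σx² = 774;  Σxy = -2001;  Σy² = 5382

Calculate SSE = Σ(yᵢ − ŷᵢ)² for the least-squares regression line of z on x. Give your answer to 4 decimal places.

73.1751

Sxx = Σx² − (Σx)²/n = 774 − 660.571429 = 113.428571
Sxy = Σxy − (Σx)(Σy)/n = -2001 − (-1593.142857) = -407.857143
Syy = Σy² − (Σy)²/n = 5382 − 3842.285714 = 1539.714286
b = Sxy/Sxx = -407.857143/113.428571 = -3.595718
SSE = Syy − b·Sxy = 1539.714286 − (-3.595718)·(-407.857143) = 73.175063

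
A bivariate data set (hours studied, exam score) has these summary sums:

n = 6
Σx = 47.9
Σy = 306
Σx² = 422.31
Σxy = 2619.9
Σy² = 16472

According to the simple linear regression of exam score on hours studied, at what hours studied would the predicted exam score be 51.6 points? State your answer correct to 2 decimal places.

8.12

Sxx = Σx² − (Σx)²/n = 422.31 − 382.401667 = 39.908333
Sxy = Σxy − (Σx)(Σy)/n = 2619.9 − 2442.9 = 177
b = Sxy/Sxx = 177/39.908333 = 4.435164
a = ȳ − b·x̄ = 51 − 4.435164·7.983333 = 15.592608
Set a + b·x = 51.6: x = (51.6 − 15.592608) / 4.435164 = 8.118616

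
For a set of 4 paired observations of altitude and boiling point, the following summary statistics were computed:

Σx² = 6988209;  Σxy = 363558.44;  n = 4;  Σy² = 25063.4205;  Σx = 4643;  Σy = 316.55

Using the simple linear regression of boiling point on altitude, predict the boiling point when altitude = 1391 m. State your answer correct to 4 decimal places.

78.5792

Sxx = Σx² − (Σx)²/n = 6988209 − 5389362.25 = 1598846.75
Sxy = Σxy − (Σx)(Σy)/n = 363558.44 − 367435.4125 = -3876.9725
b = Sxy/Sxx = -3876.9725/1598846.75 = -0.002425
a = ȳ − b·x̄ = 79.1375 − (-0.002425)·1160.75 = 81.952151
ŷ(1391) = a + b·1391 = 81.952151 + (-0.002425)·1391 = 78.579177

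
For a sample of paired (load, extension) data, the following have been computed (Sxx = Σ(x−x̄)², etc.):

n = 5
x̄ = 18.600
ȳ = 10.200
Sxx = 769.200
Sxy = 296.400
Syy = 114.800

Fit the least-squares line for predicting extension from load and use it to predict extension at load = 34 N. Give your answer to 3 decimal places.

b = Sxy/Sxx = 296.4/769.2 = 0.385335
a = ȳ − b·x̄ = 10.2 − 0.385335·18.6 = 3.032761
ŷ(34) = a + b·34 = 3.032761 + 0.385335·34 = 16.134165

16.134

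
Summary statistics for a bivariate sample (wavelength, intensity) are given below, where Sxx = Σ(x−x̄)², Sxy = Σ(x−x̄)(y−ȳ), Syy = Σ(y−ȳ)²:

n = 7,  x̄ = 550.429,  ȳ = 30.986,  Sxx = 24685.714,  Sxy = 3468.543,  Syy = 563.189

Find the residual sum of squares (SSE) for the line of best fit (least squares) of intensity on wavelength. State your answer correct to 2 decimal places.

b = Sxy/Sxx = 3468.543/24685.714 = 0.140508
SSE = Syy − b·Sxy = 563.189 − 0.140508·3468.543 = 75.830581

75.83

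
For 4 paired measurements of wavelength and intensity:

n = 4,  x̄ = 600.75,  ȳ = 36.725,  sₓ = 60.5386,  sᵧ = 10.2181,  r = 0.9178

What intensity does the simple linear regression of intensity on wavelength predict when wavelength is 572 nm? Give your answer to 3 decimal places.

b = r · sᵧ/sₓ = 0.9178 · 10.2181/60.5386 = 0.154912
a = ȳ − b·x̄ = 36.725 − 0.154912·600.75 = -56.338548
ŷ(572) = a + b·572 = -56.338548 + 0.154912·572 = 32.271272

32.271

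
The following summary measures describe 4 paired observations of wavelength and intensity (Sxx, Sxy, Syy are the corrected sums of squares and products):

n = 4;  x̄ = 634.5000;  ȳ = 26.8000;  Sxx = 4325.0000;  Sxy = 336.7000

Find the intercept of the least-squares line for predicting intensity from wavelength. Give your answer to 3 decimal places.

-22.596

b = Sxy/Sxx = 336.7/4325 = 0.077850
a = ȳ − b·x̄ = 26.8 − 0.077850·634.5 = -22.595642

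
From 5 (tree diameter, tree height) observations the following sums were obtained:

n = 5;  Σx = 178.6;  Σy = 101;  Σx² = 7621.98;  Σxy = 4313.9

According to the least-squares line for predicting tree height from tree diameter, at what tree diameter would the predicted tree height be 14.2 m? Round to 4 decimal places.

25.1642

Sxx = Σx² − (Σx)²/n = 7621.98 − 6379.592 = 1242.388
Sxy = Σxy − (Σx)(Σy)/n = 4313.9 − 3607.72 = 706.18
b = Sxy/Sxx = 706.18/1242.388 = 0.568405
a = ȳ − b·x̄ = 20.2 − 0.568405·35.72 = -0.103440
Set a + b·x = 14.2: x = (14.2 − (-0.103440)) / 0.568405 = 25.164153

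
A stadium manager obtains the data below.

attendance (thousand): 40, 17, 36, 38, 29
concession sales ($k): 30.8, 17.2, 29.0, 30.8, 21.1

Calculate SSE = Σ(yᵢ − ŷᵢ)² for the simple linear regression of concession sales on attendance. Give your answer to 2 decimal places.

n = 5, Σx = 160, Σy = 128.9, Σxy = 4350.7, Σx² = 5470, Σy² = 3479.33
Sxx = Σx² − (Σx)²/n = 5470 − 5120 = 350
Sxy = Σxy − (Σx)(Σy)/n = 4350.7 − 4124.8 = 225.9
Syy = Σy² − (Σy)²/n = 3479.33 − 3323.042 = 156.288
b = Sxy/Sxx = 225.9/350 = 0.645429
SSE = Syy − b·Sxy = 156.288 − 0.645429·225.9 = 10.485686

10.49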